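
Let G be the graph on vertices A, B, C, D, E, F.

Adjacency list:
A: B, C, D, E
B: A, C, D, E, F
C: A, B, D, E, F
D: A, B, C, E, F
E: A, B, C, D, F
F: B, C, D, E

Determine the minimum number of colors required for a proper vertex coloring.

5

A, B, C, D, E are mutually adjacent (a clique of size 5), so at least 5 colors are needed.
A valid assignment using 5 colors: A=5, B=3, C=4, D=1, E=2, F=5. Every edge joins two different colors.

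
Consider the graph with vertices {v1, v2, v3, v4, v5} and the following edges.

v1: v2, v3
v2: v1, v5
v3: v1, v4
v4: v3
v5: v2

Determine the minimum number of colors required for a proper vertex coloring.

v1 and v3 are adjacent, so at least 2 colors are needed.
One proper 2-coloring: v1=1, v2=2, v3=2, v4=1, v5=1. Each edge has distinct colors on its endpoints.

2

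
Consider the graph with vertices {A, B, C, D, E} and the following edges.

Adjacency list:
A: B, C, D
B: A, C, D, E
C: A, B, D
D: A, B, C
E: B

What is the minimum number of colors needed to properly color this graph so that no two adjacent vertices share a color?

A, B, C, D are pairwise adjacent (a clique of size 4), so at least 4 colors are needed.
4 colors suffice: color 1 → {B}; color 2 → {A, E}; color 3 → {C}; color 4 → {D}. Every edge joins two different colors.

4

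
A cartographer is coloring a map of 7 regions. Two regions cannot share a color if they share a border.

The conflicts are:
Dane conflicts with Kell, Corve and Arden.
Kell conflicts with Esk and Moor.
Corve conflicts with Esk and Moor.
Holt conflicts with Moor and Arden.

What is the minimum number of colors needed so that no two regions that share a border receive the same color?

3

The cycle Corve-Dane-Arden-Holt-Moor-Corve has odd length 5, so it cannot be 2-colored; at least 3 colors are needed.
One proper 3-coloring: Dane=2, Kell=1, Corve=1, Holt=3, Esk=2, Moor=2, Arden=1. No two conflicting regions share a color.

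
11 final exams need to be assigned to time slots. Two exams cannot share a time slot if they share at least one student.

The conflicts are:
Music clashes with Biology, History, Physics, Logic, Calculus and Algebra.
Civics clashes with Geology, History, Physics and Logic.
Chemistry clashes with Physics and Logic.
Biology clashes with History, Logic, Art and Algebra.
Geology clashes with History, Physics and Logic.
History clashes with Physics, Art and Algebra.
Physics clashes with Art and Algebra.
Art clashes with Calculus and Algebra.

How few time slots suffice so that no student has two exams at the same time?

4

Music, Biology, History, Algebra are mutually in conflict, so at least 4 time slots are needed.
4 time slots suffice: Music=3, Civics=3, Chemistry=3, Biology=1, Geology=4, History=2, Physics=1, Logic=2, Art=3, Calculus=1, Algebra=4. Each listed conflict is separated.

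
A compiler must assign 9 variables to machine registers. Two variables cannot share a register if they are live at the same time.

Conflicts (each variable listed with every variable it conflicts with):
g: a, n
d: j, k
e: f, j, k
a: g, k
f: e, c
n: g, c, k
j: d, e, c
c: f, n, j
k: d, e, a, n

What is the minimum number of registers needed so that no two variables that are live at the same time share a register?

The cycle n-c-f-e-k-n has odd length 5, so it cannot be 2-colored; at least 3 registers are needed.
Using 3 registers: g=1, d=2, e=2, a=2, f=1, n=2, j=1, c=3, k=1. Each listed conflict is separated.

3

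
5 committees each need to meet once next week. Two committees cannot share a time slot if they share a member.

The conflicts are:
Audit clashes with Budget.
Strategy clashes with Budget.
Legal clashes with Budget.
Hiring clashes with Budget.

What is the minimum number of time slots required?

Hiring and Budget conflict, so at least 2 time slots are needed.
2 time slots suffice: time slot 1 → {Budget}; time slot 2 → {Audit, Strategy, Legal, Hiring}. No two conflicting committees share a time slot.

2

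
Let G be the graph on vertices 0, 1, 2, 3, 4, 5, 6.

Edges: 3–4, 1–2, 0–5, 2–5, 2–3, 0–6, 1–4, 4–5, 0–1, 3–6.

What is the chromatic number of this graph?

3

The cycle 3-6-0-5-4-3 has odd length 5, so it cannot be 2-colored; at least 3 colors are needed.
3 colors suffice: color red → {0, 2, 4}; color blue → {1, 3, 5}; color green → {6}. Every edge joins two different colors.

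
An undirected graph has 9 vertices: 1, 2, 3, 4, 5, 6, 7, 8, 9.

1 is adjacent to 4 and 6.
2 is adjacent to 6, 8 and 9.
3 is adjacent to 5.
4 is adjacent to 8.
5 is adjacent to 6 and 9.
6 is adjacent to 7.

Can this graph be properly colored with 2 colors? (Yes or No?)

The cycle 4-1-6-2-8-4 has odd length 5, so it cannot be 2-colored; at least 3 colors are needed.
So 2 colors are not enough.

No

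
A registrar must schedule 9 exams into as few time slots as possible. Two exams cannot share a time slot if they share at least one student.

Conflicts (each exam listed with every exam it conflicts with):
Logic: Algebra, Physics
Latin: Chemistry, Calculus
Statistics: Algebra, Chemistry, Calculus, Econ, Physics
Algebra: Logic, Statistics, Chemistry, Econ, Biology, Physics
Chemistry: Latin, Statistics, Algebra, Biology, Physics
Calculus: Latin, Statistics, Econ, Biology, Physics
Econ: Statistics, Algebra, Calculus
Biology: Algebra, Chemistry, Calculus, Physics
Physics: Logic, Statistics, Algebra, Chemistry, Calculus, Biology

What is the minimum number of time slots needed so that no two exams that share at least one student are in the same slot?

Algebra, Chemistry, Biology, Physics all conflict with each other, so at least 4 time slots are needed.
Using 4 time slots: Logic=3, Latin=1, Statistics=4, Algebra=2, Chemistry=3, Calculus=2, Econ=1, Biology=4, Physics=1. No two conflicting exams share a time slot.

4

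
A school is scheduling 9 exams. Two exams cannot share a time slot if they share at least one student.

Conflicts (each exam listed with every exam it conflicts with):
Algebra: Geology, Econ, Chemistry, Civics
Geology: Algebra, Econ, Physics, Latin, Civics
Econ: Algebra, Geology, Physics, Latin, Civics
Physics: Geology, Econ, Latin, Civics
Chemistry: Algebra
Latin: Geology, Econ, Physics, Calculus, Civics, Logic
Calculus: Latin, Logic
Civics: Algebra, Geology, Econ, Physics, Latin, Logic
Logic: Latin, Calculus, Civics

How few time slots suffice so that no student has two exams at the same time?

5

Geology, Econ, Physics, Latin, Civics pairwise conflict, so at least 5 time slots are needed.
5 time slots suffice: time slot 1 → {Chemistry, Calculus, Civics}; time slot 2 → {Algebra, Latin}; time slot 3 → {Geology, Logic}; time slot 4 → {Econ}; time slot 5 → {Physics}. No two conflicting exams share a time slot.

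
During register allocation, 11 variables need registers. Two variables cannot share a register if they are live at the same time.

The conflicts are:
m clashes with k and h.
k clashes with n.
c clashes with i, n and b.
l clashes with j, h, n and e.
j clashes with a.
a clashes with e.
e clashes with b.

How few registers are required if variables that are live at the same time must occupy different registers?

3

The cycle c-b-e-l-n-c has odd length 5, so it cannot be 2-colored; at least 3 registers are needed.
A valid assignment using 3 registers: m=3, k=1, c=1, l=1, i=2, j=2, h=2, a=1, n=2, e=2, b=3. Each listed conflict is separated.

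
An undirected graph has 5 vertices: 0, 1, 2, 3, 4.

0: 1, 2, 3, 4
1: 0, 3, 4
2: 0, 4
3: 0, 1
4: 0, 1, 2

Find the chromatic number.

3

0, 2, 4 are pairwise adjacent, so at least 3 colors are needed.
3 colors suffice: color red → {0}; color blue → {1, 2}; color green → {3, 4}. Every edge joins two different colors.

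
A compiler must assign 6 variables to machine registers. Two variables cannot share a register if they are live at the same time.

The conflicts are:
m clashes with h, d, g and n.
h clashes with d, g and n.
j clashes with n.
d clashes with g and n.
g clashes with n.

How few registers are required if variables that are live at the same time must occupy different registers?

5

m, h, d, g, n all conflict with each other, so at least 5 registers are needed.
5 registers suffice: register 1 → {n}; register 2 → {m, j}; register 3 → {h}; register 4 → {g}; register 5 → {d}. Every pair that conflicts lands in different registers.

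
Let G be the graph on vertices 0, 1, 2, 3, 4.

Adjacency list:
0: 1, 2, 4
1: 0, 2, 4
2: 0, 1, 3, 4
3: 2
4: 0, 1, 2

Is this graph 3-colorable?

0, 1, 2, 4 form a clique, so at least 4 colors are needed.
So 3 colors are not enough.

No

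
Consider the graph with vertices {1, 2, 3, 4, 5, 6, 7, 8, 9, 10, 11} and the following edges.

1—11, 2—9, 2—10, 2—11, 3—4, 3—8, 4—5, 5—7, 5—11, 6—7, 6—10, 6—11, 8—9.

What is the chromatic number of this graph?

The cycle 9-8-3-4-5-11-2-9 has odd length 7, so it cannot be 2-colored; at least 3 colors are needed.
3 colors suffice: color red → {4, 7, 9, 10, 11}; color blue → {1, 2, 5, 6, 8}; color green → {3}. No two adjacent vertices share a color.

3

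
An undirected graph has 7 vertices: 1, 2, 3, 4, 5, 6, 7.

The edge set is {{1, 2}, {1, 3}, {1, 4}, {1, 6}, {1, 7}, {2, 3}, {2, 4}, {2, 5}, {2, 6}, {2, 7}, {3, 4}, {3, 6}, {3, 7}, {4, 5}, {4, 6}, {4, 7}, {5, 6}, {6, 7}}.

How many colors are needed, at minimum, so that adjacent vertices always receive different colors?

1, 2, 3, 4, 6, 7 form a clique, so at least 6 colors are needed.
6 colors suffice: color a → {4}; color b → {2}; color c → {6}; color d → {1, 5}; color e → {3}; color f → {7}. Every edge joins two different colors.

6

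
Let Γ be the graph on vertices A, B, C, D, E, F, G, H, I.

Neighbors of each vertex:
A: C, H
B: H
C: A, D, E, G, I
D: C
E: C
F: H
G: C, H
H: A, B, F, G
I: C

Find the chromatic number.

2

C and G are adjacent, so at least 2 colors are needed.
2 colors suffice: color 1 → {C, H}; color 2 → {A, B, D, E, F, G, I}. Every edge joins two different colors.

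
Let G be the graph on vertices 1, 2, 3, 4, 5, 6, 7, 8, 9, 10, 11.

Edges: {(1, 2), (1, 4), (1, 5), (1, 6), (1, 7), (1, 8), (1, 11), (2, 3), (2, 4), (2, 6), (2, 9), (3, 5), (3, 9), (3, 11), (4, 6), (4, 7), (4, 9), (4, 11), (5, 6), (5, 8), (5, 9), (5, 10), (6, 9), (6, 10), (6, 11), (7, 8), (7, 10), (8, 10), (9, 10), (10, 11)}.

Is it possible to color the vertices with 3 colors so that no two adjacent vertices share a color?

No

5, 6, 9, 10 are mutually adjacent (a clique of size 4), so at least 4 colors are needed.
So 3 colors are not enough.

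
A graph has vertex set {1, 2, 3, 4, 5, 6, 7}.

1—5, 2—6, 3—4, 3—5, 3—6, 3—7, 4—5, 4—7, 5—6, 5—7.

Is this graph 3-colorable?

No

3, 4, 5, 7 form a clique, so at least 4 colors are needed.
So 3 colors are not enough.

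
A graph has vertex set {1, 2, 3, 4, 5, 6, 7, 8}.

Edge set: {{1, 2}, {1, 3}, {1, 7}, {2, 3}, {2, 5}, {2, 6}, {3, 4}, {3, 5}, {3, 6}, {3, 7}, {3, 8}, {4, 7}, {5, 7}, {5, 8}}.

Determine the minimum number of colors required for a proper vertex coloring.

1, 3, 7 form a triangle, so at least 3 colors are needed.
3 colors suffice: 1=green, 2=blue, 3=red, 4=green, 5=green, 6=green, 7=blue, 8=blue. No two adjacent vertices share a color.

3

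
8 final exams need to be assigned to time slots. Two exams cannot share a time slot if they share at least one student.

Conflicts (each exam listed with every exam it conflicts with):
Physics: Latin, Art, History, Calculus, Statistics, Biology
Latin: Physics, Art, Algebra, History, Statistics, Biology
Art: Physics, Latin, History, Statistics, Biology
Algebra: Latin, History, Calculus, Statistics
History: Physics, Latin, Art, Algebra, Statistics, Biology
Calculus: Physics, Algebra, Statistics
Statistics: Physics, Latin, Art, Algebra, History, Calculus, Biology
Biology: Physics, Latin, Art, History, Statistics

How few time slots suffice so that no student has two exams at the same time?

Physics, Latin, Art, History, Statistics, Biology are mutually in conflict, so at least 6 time slots are needed.
6 time slots suffice: time slot 1 → {Statistics}; time slot 2 → {History, Calculus}; time slot 3 → {Latin}; time slot 4 → {Physics, Algebra}; time slot 5 → {Art}; time slot 6 → {Biology}. Every pair that conflicts lands in different time slots.

6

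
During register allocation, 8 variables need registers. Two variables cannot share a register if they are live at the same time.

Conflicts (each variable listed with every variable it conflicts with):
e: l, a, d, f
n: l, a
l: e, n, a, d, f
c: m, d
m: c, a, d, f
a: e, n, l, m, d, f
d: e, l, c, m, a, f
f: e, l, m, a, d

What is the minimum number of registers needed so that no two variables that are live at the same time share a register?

e, l, a, d, f pairwise conflict, so at least 5 registers are needed.
5 registers suffice: register 1 → {n, d}; register 2 → {c, a}; register 3 → {f}; register 4 → {l, m}; register 5 → {e}. No two conflicting variables share a register.

5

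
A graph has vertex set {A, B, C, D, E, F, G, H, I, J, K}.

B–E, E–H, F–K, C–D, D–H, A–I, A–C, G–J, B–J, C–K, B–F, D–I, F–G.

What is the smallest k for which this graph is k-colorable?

3

The cycle D-C-K-F-B-E-H-D has odd length 7, so it cannot be 2-colored; at least 3 colors are needed.
3 colors suffice: color 1 → {A, D, E, F, J}; color 2 → {B, C, G, H, I}; color 3 → {K}. Every edge joins two different colors.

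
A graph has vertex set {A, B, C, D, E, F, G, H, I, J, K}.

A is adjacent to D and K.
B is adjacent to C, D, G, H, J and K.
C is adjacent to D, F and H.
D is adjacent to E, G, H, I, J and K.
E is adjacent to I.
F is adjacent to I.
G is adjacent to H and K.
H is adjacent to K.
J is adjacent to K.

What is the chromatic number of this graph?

5

B, D, G, H, K are mutually adjacent (a clique of size 5), so at least 5 colors are needed.
5 colors suffice: color 1 → {D, F}; color 2 → {A, B, I}; color 3 → {C, E, K}; color 4 → {H, J}; color 5 → {G}. No two adjacent vertices share a color.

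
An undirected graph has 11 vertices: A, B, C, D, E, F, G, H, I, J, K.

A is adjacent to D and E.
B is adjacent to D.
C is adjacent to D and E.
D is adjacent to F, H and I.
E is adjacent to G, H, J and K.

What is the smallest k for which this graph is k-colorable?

E and K are adjacent, so at least 2 colors are needed.
One proper 2-coloring: A=2, B=2, C=2, D=1, E=1, F=2, G=2, H=2, I=2, J=2, K=2. Every edge joins two different colors.

2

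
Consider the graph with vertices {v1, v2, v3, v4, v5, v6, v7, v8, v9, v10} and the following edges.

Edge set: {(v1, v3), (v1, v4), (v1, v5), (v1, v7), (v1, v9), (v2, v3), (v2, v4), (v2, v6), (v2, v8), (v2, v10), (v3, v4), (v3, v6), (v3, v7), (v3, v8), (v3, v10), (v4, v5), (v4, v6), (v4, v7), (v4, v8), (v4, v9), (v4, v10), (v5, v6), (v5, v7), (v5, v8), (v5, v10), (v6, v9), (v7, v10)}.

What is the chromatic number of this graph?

v2, v3, v4, v6 are pairwise adjacent (a clique of size 4), so at least 4 colors are needed.
4 colors suffice: color 1 → {v4}; color 2 → {v3, v5, v9}; color 3 → {v1, v6, v8, v10}; color 4 → {v2, v7}. No two adjacent vertices share a color.

4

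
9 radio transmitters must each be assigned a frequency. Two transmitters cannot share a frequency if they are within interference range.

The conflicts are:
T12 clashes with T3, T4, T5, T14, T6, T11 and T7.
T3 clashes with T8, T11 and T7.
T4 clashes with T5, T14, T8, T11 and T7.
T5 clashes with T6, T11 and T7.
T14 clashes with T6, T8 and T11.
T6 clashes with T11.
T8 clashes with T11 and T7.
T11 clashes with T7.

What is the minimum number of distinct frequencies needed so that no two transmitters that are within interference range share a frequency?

T12, T4, T5, T11, T7 are mutually in conflict, so at least 5 frequencies are needed.
Using 5 frequencies: T12=2, T3=4, T4=4, T5=5, T14=3, T6=4, T8=2, T11=1, T7=3. Every pair that conflicts lands in different frequencies.

5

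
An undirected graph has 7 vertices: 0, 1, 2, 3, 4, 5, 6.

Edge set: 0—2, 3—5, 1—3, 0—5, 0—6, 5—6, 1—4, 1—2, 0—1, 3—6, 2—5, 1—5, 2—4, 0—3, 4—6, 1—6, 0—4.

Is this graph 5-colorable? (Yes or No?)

The chromatic number is 5. 0, 1, 3, 5, 6 are mutually adjacent (a clique of size 5), so at least 5 colors are needed.
5 colors suffice: color red → {0}; color blue → {1}; color green → {2, 6}; color yellow → {4, 5}; color purple → {3}.
That is already a proper 5-coloring.

Yes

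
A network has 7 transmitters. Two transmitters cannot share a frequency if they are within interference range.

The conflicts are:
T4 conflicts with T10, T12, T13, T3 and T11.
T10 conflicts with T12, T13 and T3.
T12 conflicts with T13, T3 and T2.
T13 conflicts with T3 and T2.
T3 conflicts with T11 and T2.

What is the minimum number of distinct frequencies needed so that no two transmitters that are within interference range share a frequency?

T4, T10, T12, T13, T3 are mutually in conflict, so at least 5 frequencies are needed.
5 frequencies suffice: frequency 1 → {T3}; frequency 2 → {T12, T11}; frequency 3 → {T4, T2}; frequency 4 → {T13}; frequency 5 → {T10}. Every pair that conflicts lands in different frequencies.

5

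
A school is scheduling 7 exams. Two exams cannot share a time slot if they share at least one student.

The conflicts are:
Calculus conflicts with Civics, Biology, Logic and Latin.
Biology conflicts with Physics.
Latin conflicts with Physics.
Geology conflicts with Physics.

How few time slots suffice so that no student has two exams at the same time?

Geology and Physics conflict, so at least 2 time slots are needed.
Using 2 time slots: Calculus=1, Civics=2, Biology=2, Logic=2, Latin=2, Geology=2, Physics=1. Every pair that conflicts lands in different time slots.

2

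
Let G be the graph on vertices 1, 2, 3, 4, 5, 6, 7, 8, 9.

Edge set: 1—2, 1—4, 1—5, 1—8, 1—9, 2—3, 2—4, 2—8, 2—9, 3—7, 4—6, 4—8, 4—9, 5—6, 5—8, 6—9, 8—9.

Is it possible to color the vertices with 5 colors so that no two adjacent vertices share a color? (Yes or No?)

Yes

The chromatic number is 5. 1, 2, 4, 8, 9 are mutually adjacent (a clique of size 5), so at least 5 colors are needed.
5 colors suffice: 1=d, 2=c, 3=a, 4=a, 5=a, 6=c, 7=b, 8=e, 9=b.
That is already a proper 5-coloring.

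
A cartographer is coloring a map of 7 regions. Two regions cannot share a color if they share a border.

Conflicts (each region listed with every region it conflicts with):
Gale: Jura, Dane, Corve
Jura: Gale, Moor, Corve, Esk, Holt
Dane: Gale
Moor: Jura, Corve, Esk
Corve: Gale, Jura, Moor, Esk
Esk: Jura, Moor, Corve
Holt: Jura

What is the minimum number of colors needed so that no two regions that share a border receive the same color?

4

Jura, Moor, Corve, Esk pairwise conflict, so at least 4 colors are needed.
4 colors suffice: color 1 → {Jura, Dane}; color 2 → {Corve, Holt}; color 3 → {Gale, Esk}; color 4 → {Moor}. No two conflicting regions share a color.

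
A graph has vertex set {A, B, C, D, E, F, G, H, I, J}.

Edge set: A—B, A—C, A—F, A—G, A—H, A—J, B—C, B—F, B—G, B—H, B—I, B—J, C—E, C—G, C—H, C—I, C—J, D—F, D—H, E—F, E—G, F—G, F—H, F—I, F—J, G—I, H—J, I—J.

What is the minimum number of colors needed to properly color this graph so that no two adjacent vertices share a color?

A, B, F, H, J are pairwise adjacent (a clique of size 5), so at least 5 colors are needed.
5 colors suffice: color 1 → {C, F}; color 2 → {B, D, E}; color 3 → {A, I}; color 4 → {G, J}; color 5 → {H}. No two adjacent vertices share a color.

5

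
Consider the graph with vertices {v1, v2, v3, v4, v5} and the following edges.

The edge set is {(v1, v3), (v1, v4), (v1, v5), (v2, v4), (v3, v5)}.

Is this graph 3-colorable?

The chromatic number is 3. v1, v3, v5 are pairwise adjacent, so at least 3 colors are needed.
One proper 3-coloring: v1=1, v2=1, v3=2, v4=2, v5=3.
That is already a proper 3-coloring.

Yes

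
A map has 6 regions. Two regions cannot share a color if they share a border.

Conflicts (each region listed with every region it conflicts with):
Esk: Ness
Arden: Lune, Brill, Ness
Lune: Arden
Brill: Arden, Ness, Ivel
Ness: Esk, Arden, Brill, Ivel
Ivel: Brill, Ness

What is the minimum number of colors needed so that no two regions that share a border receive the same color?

3

Brill, Ness, Ivel pairwise conflict, so at least 3 colors are needed.
3 colors suffice: color 1 → {Lune, Ness}; color 2 → {Esk, Brill}; color 3 → {Arden, Ivel}. No two conflicting regions share a color.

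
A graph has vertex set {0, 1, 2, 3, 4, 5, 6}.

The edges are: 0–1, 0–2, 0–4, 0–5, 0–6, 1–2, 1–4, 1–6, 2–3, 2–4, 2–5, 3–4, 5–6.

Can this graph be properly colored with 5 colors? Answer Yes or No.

Yes

The chromatic number is 4. 0, 1, 2, 4 are mutually adjacent (a clique of size 4), so at least 4 colors are needed.
4 colors suffice: color a → {2, 6}; color b → {0, 3}; color c → {1, 5}; color d → {4}.
Since 5 ≥ 4, a proper 5-coloring certainly exists.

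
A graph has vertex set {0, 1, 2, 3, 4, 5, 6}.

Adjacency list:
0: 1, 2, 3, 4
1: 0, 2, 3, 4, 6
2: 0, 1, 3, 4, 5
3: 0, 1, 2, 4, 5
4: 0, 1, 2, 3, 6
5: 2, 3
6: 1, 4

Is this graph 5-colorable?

Yes

The chromatic number is 5. 0, 1, 2, 3, 4 are mutually adjacent (a clique of size 5), so at least 5 colors are needed.
5 colors suffice: color red → {1, 5}; color blue → {2, 6}; color green → {3}; color yellow → {4}; color purple → {0}.
That is already a proper 5-coloring.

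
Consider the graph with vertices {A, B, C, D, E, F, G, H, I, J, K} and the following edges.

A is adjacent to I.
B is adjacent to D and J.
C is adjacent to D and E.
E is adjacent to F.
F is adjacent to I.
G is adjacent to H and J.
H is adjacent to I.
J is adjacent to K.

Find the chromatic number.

The cycle B-D-C-E-F-I-H-G-J-B has odd length 9, so it cannot be 2-colored; at least 3 colors are needed.
A valid assignment using 3 colors: A=2, B=2, C=1, D=3, E=3, F=2, G=3, H=2, I=1, J=1, K=2. No two adjacent vertices share a color.

3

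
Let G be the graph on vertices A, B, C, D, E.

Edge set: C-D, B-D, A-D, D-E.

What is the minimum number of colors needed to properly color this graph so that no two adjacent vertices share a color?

D and E are adjacent, so at least 2 colors are needed.
2 colors suffice: color red → {D}; color blue → {A, B, C, E}. Each edge has distinct colors on its endpoints.

2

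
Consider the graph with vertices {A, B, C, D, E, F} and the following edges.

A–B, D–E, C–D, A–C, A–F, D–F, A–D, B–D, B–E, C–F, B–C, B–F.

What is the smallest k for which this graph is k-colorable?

5

A, B, C, D, F are mutually adjacent (a clique of size 5), so at least 5 colors are needed.
5 colors suffice: color 1 → {D}; color 2 → {B}; color 3 → {A, E}; color 4 → {C}; color 5 → {F}. No two adjacent vertices share a color.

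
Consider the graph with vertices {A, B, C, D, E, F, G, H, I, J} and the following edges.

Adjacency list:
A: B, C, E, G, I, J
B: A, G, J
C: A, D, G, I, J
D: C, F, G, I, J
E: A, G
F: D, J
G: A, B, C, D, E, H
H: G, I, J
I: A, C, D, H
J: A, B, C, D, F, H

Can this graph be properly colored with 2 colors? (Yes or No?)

No

C, D, G form a triangle, so at least 3 colors are needed.
So 2 colors are not enough.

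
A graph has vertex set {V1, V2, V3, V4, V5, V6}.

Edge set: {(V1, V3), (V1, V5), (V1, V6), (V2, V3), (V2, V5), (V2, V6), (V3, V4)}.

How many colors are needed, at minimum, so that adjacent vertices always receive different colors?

2

V2 and V5 are adjacent, so at least 2 colors are needed.
2 colors suffice: V1=1, V2=1, V3=2, V4=1, V5=2, V6=2. No two adjacent vertices share a color.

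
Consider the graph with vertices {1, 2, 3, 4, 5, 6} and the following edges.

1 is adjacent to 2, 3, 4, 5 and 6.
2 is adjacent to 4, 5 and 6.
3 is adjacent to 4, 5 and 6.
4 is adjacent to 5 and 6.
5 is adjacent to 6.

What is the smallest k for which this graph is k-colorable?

5

1, 2, 4, 5, 6 form a clique, so at least 5 colors are needed.
5 colors suffice: color red → {5}; color blue → {1}; color green → {4}; color yellow → {6}; color purple → {2, 3}. Each edge has distinct colors on its endpoints.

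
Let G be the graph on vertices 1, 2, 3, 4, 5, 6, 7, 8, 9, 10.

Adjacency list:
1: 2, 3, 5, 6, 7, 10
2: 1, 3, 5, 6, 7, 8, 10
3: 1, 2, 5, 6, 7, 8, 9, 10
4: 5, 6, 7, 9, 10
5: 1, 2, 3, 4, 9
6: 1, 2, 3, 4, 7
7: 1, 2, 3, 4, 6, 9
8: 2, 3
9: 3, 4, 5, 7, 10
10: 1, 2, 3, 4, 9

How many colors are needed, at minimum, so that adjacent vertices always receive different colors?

5

1, 2, 3, 6, 7 form a clique, so at least 5 colors are needed.
5 colors suffice: color red → {3, 4}; color blue → {2, 9}; color green → {1, 8}; color yellow → {5, 7, 10}; color purple → {6}. No two adjacent vertices share a color.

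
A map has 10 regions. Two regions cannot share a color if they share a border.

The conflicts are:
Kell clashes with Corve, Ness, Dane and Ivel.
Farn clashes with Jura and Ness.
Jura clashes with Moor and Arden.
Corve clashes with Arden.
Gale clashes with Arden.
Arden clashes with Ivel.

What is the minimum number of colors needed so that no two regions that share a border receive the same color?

Kell and Ivel conflict, so at least 2 colors are needed.
2 colors suffice: color 1 → {Kell, Farn, Moor, Arden}; color 2 → {Jura, Corve, Gale, Ness, Dane, Ivel}. Each listed conflict is separated.

2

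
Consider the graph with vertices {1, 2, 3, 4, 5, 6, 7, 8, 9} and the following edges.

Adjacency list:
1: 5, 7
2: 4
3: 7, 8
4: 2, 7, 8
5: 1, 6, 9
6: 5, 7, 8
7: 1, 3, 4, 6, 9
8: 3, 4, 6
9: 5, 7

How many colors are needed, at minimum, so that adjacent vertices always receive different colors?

2

6 and 8 are adjacent, so at least 2 colors are needed.
2 colors suffice: color red → {2, 5, 7, 8}; color blue → {1, 3, 4, 6, 9}. No two adjacent vertices share a color.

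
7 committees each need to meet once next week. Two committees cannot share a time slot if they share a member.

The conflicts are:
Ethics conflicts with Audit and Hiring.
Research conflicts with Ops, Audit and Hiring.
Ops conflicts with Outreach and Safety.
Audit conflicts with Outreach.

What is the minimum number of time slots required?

Research and Audit conflict, so at least 2 time slots are needed.
Using 2 time slots: Ethics=2, Research=2, Ops=1, Audit=1, Outreach=2, Safety=2, Hiring=1. Every pair that conflicts lands in different time slots.

2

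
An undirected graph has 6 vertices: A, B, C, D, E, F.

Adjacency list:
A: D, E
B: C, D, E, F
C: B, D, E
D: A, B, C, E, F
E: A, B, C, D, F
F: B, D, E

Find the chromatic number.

4

B, C, D, E form a clique, so at least 4 colors are needed.
4 colors suffice: color red → {E}; color blue → {D}; color green → {A, B}; color yellow → {C, F}. No two adjacent vertices share a color.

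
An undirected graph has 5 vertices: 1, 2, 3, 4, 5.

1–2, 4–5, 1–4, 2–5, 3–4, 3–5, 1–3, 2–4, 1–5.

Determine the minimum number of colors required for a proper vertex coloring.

1, 2, 4, 5 are pairwise adjacent (a clique of size 4), so at least 4 colors are needed.
4 colors suffice: 1=b, 2=d, 3=d, 4=c, 5=a. Every edge joins two different colors.

4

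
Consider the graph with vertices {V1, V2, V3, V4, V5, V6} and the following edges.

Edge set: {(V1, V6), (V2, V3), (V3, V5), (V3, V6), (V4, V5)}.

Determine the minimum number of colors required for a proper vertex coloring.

2

V3 and V5 are adjacent, so at least 2 colors are needed.
2 colors suffice: color 1 → {V1, V3, V4}; color 2 → {V2, V5, V6}. No two adjacent vertices share a color.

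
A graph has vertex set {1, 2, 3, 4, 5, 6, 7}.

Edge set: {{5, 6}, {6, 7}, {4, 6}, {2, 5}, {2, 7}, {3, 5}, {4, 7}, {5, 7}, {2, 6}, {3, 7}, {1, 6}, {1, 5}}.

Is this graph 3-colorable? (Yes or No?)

No

2, 5, 6, 7 are pairwise adjacent (a clique of size 4), so at least 4 colors are needed.
So 3 colors are not enough.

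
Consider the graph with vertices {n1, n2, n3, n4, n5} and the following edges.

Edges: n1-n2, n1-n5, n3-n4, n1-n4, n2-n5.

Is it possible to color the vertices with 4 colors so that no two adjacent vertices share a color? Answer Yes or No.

Yes

The chromatic number is 3. n1, n2, n5 are pairwise adjacent, so at least 3 colors are needed.
3 colors suffice: color 1 → {n1, n3}; color 2 → {n2, n4}; color 3 → {n5}.
Since 4 ≥ 3, a proper 4-coloring certainly exists.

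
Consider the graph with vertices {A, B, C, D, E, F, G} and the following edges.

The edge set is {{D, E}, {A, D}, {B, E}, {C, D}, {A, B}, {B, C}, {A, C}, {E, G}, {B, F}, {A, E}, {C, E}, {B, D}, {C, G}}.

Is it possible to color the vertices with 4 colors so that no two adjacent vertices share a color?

A, B, C, D, E are mutually adjacent (a clique of size 5), so at least 5 colors are needed.
So 4 colors are not enough.

No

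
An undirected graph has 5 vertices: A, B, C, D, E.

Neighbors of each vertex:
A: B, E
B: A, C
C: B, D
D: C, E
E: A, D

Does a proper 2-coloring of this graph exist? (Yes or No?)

The cycle E-A-B-C-D-E has odd length 5, so it cannot be 2-colored; at least 3 colors are needed.
So 2 colors are not enough.

No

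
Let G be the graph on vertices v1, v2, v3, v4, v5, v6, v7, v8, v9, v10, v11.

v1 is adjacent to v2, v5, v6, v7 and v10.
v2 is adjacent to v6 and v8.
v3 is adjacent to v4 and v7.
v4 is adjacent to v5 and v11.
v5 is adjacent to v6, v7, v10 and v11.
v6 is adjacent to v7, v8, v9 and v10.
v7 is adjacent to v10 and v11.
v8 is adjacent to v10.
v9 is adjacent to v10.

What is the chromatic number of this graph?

v1, v5, v6, v7, v10 form a clique, so at least 5 colors are needed.
5 colors suffice: color red → {v4, v6}; color blue → {v2, v3, v10, v11}; color green → {v5, v8, v9}; color yellow → {v7}; color purple → {v1}. No two adjacent vertices share a color.

5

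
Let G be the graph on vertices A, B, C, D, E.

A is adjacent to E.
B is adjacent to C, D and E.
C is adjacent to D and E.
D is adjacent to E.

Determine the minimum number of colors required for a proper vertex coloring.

4

B, C, D, E are mutually adjacent (a clique of size 4), so at least 4 colors are needed.
4 colors suffice: color red → {E}; color blue → {A, C}; color green → {B}; color yellow → {D}. Each edge has distinct colors on its endpoints.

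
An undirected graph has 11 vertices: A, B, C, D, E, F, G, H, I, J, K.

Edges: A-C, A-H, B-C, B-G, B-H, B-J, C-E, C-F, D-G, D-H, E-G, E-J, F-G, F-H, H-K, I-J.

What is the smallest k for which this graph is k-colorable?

2

B and G are adjacent, so at least 2 colors are needed.
2 colors suffice: color 1 → {C, G, H, J}; color 2 → {A, B, D, E, F, I, K}. Each edge has distinct colors on its endpoints.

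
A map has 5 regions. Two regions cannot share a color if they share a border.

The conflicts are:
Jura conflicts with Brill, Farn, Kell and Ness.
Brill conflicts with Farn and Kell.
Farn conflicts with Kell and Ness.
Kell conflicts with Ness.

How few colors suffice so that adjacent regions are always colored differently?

Jura, Farn, Kell, Ness are mutually in conflict, so at least 4 colors are needed.
4 colors suffice: color 1 → {Kell}; color 2 → {Jura}; color 3 → {Farn}; color 4 → {Brill, Ness}. No two conflicting regions share a color.

4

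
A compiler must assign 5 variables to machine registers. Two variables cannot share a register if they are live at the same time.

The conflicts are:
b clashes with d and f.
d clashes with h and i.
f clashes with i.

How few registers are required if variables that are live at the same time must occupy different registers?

b and f conflict, so at least 2 registers are needed.
A valid assignment using 2 registers: b=2, d=1, h=2, f=1, i=2. Each listed conflict is separated.

2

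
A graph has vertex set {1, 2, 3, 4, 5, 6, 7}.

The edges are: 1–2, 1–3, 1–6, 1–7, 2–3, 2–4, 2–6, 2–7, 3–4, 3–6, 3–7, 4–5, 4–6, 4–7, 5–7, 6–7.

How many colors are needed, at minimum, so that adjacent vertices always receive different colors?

2, 3, 4, 6, 7 are mutually adjacent (a clique of size 5), so at least 5 colors are needed.
5 colors suffice: 1=blue, 2=purple, 3=green, 4=blue, 5=green, 6=yellow, 7=red. Each edge has distinct colors on its endpoints.

5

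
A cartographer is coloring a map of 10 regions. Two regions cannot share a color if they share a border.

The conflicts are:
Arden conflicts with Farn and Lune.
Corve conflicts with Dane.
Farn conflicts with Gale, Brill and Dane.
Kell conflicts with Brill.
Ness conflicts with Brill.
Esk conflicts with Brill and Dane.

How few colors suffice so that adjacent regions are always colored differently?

Farn and Dane conflict, so at least 2 colors are needed.
2 colors suffice: color 1 → {Corve, Farn, Kell, Ness, Esk, Lune}; color 2 → {Arden, Gale, Brill, Dane}. No two conflicting regions share a color.

2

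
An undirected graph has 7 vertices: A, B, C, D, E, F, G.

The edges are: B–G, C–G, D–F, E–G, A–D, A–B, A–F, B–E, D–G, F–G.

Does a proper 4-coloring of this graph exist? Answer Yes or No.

Yes

The chromatic number is 3. A, D, F are pairwise adjacent, so at least 3 colors are needed.
3 colors suffice: color 1 → {A, G}; color 2 → {B, C, D}; color 3 → {E, F}.
Since 4 ≥ 3, a proper 4-coloring certainly exists.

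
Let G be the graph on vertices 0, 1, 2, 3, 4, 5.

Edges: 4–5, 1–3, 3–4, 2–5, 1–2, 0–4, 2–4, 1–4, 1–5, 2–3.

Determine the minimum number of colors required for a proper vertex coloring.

4

1, 2, 4, 5 are mutually adjacent (a clique of size 4), so at least 4 colors are needed.
One proper 4-coloring: 0=b, 1=c, 2=b, 3=d, 4=a, 5=d. Every edge joins two different colors.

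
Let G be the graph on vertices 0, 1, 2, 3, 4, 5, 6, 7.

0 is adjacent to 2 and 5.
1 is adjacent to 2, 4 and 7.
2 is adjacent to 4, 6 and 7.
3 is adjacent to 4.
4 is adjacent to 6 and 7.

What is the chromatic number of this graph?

4

1, 2, 4, 7 are mutually adjacent (a clique of size 4), so at least 4 colors are needed.
4 colors suffice: color a → {2, 3, 5}; color b → {0, 4}; color c → {6, 7}; color d → {1}. Every edge joins two different colors.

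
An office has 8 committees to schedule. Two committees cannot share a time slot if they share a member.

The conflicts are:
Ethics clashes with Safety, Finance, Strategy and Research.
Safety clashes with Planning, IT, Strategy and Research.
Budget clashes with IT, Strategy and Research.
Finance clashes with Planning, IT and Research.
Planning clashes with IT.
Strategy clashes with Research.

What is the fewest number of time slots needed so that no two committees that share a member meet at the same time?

Ethics, Safety, Strategy, Research are mutually in conflict, so at least 4 time slots are needed.
4 time slots suffice: time slot 1 → {Safety, Budget, Finance}; time slot 2 → {IT, Research}; time slot 3 → {Planning, Strategy}; time slot 4 → {Ethics}. No two conflicting committees share a time slot.

4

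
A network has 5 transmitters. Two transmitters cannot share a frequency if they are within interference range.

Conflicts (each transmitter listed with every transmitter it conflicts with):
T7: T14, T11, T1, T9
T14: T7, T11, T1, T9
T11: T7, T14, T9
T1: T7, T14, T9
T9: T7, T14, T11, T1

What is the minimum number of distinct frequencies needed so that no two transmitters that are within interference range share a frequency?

T7, T14, T11, T9 are mutually in conflict, so at least 4 frequencies are needed.
Using 4 frequencies: T7=1, T14=2, T11=4, T1=4, T9=3. Every pair that conflicts lands in different frequencies.

4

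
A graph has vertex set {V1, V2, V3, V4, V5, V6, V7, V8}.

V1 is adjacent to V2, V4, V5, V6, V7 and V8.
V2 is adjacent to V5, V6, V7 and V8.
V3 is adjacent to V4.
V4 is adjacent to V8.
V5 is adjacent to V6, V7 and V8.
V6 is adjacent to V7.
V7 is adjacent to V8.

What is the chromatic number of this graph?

5

V1, V2, V5, V6, V7 are pairwise adjacent (a clique of size 5), so at least 5 colors are needed.
5 colors suffice: color 1 → {V1, V3}; color 2 → {V4, V5}; color 3 → {V7}; color 4 → {V6, V8}; color 5 → {V2}. No two adjacent vertices share a color.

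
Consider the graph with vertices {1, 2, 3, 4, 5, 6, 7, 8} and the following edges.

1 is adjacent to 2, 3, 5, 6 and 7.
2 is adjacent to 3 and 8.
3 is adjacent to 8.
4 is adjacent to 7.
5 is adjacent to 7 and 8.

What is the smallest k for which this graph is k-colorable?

2, 3, 8 form a triangle, so at least 3 colors are needed.
3 colors suffice: color red → {1, 4, 8}; color blue → {3, 6, 7}; color green → {2, 5}. Every edge joins two different colors.

3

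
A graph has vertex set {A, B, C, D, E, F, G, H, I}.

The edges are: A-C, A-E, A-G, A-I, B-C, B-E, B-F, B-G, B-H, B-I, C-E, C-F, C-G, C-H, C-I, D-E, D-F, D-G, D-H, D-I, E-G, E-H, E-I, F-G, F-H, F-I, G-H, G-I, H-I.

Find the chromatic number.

B, C, E, G, H, I are pairwise adjacent (a clique of size 6), so at least 6 colors are needed.
A valid assignment using 6 colors: A=5, B=6, C=4, D=4, E=3, F=3, G=1, H=5, I=2. Each edge has distinct colors on its endpoints.

6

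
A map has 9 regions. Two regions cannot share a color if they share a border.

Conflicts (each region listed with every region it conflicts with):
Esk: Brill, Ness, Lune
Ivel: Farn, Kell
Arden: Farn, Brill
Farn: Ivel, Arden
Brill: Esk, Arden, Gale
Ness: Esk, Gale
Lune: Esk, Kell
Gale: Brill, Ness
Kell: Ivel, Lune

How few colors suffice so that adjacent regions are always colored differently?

The cycle Ivel-Farn-Arden-Brill-Esk-Lune-Kell-Ivel has odd length 7, so it cannot be 2-colored; at least 3 colors are needed.
3 colors suffice: color 1 → {Farn, Brill, Ness, Kell}; color 2 → {Esk, Ivel, Arden, Gale}; color 3 → {Lune}. No two conflicting regions share a color.

3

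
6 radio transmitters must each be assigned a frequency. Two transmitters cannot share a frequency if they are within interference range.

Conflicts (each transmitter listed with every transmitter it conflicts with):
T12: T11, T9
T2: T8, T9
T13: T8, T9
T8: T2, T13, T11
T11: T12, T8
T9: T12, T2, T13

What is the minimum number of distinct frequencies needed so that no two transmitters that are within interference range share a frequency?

The cycle T9-T2-T8-T11-T12-T9 has odd length 5, so it cannot be 2-colored; at least 3 frequencies are needed.
3 frequencies suffice: T12=2, T2=2, T13=2, T8=1, T11=3, T9=1. Each listed conflict is separated.

3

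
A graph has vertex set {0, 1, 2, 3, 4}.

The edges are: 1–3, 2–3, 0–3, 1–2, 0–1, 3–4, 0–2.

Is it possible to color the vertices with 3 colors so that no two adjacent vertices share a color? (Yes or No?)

0, 1, 2, 3 are mutually adjacent (a clique of size 4), so at least 4 colors are needed.
So 3 colors are not enough.

No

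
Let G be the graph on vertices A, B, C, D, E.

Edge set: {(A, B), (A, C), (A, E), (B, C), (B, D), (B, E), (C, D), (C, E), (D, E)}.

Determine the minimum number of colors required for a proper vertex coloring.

B, C, D, E are pairwise adjacent (a clique of size 4), so at least 4 colors are needed.
4 colors suffice: color 1 → {E}; color 2 → {C}; color 3 → {B}; color 4 → {A, D}. Each edge has distinct colors on its endpoints.

4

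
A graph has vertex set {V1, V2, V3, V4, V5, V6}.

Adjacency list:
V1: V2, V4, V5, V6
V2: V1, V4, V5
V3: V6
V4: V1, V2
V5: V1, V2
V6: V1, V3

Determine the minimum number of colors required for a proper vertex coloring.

V1, V2, V4 are mutually adjacent, so at least 3 colors are needed.
3 colors suffice: color R → {V1, V3}; color B → {V2, V6}; color G → {V4, V5}. Every edge joins two different colors.

3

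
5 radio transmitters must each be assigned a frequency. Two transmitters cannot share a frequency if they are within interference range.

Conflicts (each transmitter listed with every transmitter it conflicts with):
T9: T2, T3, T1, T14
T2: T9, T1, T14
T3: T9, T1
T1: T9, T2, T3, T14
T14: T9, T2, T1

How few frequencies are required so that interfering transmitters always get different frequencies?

4

T9, T2, T1, T14 all conflict with each other, so at least 4 frequencies are needed.
4 frequencies suffice: frequency 1 → {T1}; frequency 2 → {T9}; frequency 3 → {T2, T3}; frequency 4 → {T14}. No two conflicting transmitters share a frequency.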